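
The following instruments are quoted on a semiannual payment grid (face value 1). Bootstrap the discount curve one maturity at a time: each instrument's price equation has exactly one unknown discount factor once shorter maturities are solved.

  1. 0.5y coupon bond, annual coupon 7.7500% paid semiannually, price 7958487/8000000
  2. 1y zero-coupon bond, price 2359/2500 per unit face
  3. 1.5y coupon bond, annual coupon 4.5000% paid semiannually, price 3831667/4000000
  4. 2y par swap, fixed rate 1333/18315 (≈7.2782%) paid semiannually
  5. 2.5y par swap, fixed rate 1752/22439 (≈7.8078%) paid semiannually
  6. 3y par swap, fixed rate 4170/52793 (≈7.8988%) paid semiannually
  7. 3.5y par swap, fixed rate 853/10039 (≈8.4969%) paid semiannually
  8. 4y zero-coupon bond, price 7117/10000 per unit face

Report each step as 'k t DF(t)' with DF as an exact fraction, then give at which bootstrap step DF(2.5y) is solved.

step 1 [0.5y] bond c/2=31/800: DF=(7958487/8000000 − 31/800·(0))/(1+31/800) = 9577/10000 ≈ 0.957700
step 2 [1y] zero: DF = P = 2359/2500 ≈ 0.943600
step 3 [1.5y] bond c/2=9/400: DF=(3831667/4000000 − 9/400·(0.957700+0.943600))/(1+9/400) = 179/200 ≈ 0.895000
step 4 [2y] swap r/2=1333/36630: DF=(1 − 1333/36630·(0.957700+0.943600+0.895000))/(1+1333/36630) = 8667/10000 ≈ 0.866700
step 5 [2.5y] swap r/2=876/22439: DF=(1 − 876/22439·(0.957700+0.943600+0.895000+0.866700))/(1+876/22439) = 1031/1250 ≈ 0.824800
step 6 [3y] swap r/2=2085/52793: DF=(1 − 2085/52793·(0.957700+0.943600+0.895000+0.866700+0.824800))/(1+2085/52793) = 1583/2000 ≈ 0.791500
step 7 [3.5y] swap r/2=853/20078: DF=(1 − 853/20078·(0.957700+0.943600+0.895000+0.866700+0.824800+0.791500))/(1+853/20078) = 7441/10000 ≈ 0.744100
step 8 [4y] zero: DF = P = 7117/10000 ≈ 0.711700

1 1/2 9577/10000
2 1 2359/2500
3 3/2 179/200
4 2 8667/10000
5 5/2 1031/1250
6 3 1583/2000
7 7/2 7441/10000
8 4 7117/10000
DF(2.5y) is solved at step 5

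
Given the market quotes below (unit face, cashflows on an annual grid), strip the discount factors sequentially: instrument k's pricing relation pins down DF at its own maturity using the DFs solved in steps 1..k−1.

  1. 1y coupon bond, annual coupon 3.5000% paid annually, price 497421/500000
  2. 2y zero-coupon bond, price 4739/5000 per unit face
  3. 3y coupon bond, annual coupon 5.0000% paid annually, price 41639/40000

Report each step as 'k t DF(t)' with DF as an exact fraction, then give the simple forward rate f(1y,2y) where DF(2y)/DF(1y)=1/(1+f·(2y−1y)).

step 1 [1y] bond c/1=7/200: DF=(497421/500000 − 7/200·(0))/(1+7/200) = 2403/2500 ≈ 0.961200
step 2 [2y] zero: DF = P = 4739/5000 ≈ 0.947800
step 3 [3y] bond c/1=1/20: DF=(41639/40000 − 1/20·(0.961200+0.947800))/(1+1/20) = 1801/2000 ≈ 0.900500

1 1 2403/2500
2 2 4739/5000
3 3 1801/2000
f(1y,2y) = ((2403/2500)/(4739/5000) − 1)/(1) = 67/4739 ≈ 1.4138%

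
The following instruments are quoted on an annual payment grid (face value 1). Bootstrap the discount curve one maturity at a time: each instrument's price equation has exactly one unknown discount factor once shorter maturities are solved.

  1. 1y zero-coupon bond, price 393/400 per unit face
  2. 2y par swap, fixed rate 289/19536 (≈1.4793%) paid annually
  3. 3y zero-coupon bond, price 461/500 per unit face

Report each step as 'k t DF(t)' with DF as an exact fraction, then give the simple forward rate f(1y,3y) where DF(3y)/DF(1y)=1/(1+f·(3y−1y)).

step 1 [1y] zero: DF = P = 393/400 ≈ 0.982500
step 2 [2y] swap r/1=289/19536: DF=(1 − 289/19536·(0.982500))/(1+289/19536) = 9711/10000 ≈ 0.971100
step 3 [3y] zero: DF = P = 461/500 ≈ 0.922000

1 1 393/400
2 2 9711/10000
3 3 461/500
f(1y,3y) = ((393/400)/(461/500) − 1)/(2) = 121/3688 ≈ 3.2809%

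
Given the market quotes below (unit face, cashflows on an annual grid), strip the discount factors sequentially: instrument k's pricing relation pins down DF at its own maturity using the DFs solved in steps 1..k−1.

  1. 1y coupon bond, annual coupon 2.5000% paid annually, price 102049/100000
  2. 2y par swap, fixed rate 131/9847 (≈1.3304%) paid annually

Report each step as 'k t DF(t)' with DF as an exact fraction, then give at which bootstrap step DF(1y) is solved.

step 1 [1y] bond c/1=1/40: DF=(102049/100000 − 1/40·(0))/(1+1/40) = 2489/2500 ≈ 0.995600
step 2 [2y] swap r/1=131/9847: DF=(1 − 131/9847·(0.995600))/(1+131/9847) = 4869/5000 ≈ 0.973800

1 1 2489/2500
2 2 4869/5000
DF(1y) is solved at step 1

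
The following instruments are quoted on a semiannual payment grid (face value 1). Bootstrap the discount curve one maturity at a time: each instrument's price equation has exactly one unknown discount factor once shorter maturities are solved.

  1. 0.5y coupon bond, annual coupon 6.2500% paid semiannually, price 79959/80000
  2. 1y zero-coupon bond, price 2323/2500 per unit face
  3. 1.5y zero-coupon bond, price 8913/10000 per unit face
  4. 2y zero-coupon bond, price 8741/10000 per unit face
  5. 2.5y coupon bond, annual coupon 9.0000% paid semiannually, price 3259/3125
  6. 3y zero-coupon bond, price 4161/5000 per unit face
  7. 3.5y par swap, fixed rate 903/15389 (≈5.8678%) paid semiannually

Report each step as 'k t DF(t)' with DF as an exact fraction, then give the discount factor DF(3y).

step 1 [0.5y] bond c/2=1/32: DF=(79959/80000 − 1/32·(0))/(1+1/32) = 2423/2500 ≈ 0.969200
step 2 [1y] zero: DF = P = 2323/2500 ≈ 0.929200
step 3 [1.5y] zero: DF = P = 8913/10000 ≈ 0.891300
step 4 [2y] zero: DF = P = 8741/10000 ≈ 0.874100
step 5 [2.5y] bond c/2=9/200: DF=(3259/3125 − 9/200·(0.969200+0.929200+0.891300+0.874100))/(1+9/200) = 4201/5000 ≈ 0.840200
step 6 [3y] zero: DF = P = 4161/5000 ≈ 0.832200
step 7 [3.5y] swap r/2=903/30778: DF=(1 − 903/30778·(0.969200+0.929200+0.891300+0.874100+0.840200+0.832200))/(1+903/30778) = 4097/5000 ≈ 0.819400

1 1/2 2423/2500
2 1 2323/2500
3 3/2 8913/10000
4 2 8741/10000
5 5/2 4201/5000
6 3 4161/5000
7 7/2 4097/5000
DF(3y) = 4161/5000 ≈ 0.832200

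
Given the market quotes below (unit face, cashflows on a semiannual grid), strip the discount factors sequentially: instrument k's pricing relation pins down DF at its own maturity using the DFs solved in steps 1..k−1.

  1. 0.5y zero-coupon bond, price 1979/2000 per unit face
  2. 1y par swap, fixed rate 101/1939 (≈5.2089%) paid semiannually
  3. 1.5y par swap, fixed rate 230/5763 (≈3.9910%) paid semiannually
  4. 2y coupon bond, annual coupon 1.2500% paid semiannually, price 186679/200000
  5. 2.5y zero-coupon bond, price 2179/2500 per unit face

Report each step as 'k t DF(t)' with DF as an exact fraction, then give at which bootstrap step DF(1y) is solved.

1 1/2 1979/2000
2 1 1899/2000
3 3/2 377/400
4 2 9097/10000
5 5/2 2179/2500
DF(1y) is solved at step 2

step 1 [0.5y] zero: DF = P = 1979/2000 ≈ 0.989500
step 2 [1y] swap r/2=101/3878: DF=(1 − 101/3878·(0.989500))/(1+101/3878) = 1899/2000 ≈ 0.949500
step 3 [1.5y] swap r/2=115/5763: DF=(1 − 115/5763·(0.989500+0.949500))/(1+115/5763) = 377/400 ≈ 0.942500
step 4 [2y] bond c/2=1/160: DF=(186679/200000 − 1/160·(0.989500+0.949500+0.942500))/(1+1/160) = 9097/10000 ≈ 0.909700
step 5 [2.5y] zero: DF = P = 2179/2500 ≈ 0.871600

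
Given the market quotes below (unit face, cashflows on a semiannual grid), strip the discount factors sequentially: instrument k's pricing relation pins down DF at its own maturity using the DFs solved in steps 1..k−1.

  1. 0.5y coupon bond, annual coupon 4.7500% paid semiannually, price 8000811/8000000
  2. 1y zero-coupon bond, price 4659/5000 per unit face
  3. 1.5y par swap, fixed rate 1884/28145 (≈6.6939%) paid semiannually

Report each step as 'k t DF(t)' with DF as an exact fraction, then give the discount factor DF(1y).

1 1/2 9769/10000
2 1 4659/5000
3 3/2 4529/5000
DF(1y) = 4659/5000 ≈ 0.931800

step 1 [0.5y] bond c/2=19/800: DF=(8000811/8000000 − 19/800·(0))/(1+19/800) = 9769/10000 ≈ 0.976900
step 2 [1y] zero: DF = P = 4659/5000 ≈ 0.931800
step 3 [1.5y] swap r/2=942/28145: DF=(1 − 942/28145·(0.976900+0.931800))/(1+942/28145) = 4529/5000 ≈ 0.905800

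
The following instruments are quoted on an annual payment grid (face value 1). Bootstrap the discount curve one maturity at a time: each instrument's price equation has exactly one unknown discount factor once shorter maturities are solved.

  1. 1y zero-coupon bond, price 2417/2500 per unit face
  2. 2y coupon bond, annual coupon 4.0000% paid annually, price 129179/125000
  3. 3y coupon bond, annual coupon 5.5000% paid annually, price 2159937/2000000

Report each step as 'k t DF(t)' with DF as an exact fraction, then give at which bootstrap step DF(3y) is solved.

step 1 [1y] zero: DF = P = 2417/2500 ≈ 0.966800
step 2 [2y] bond c/1=1/25: DF=(129179/125000 − 1/25·(0.966800))/(1+1/25) = 1913/2000 ≈ 0.956500
step 3 [3y] bond c/1=11/200: DF=(2159937/2000000 − 11/200·(0.966800+0.956500))/(1+11/200) = 4617/5000 ≈ 0.923400

1 1 2417/2500
2 2 1913/2000
3 3 4617/5000
DF(3y) is solved at step 3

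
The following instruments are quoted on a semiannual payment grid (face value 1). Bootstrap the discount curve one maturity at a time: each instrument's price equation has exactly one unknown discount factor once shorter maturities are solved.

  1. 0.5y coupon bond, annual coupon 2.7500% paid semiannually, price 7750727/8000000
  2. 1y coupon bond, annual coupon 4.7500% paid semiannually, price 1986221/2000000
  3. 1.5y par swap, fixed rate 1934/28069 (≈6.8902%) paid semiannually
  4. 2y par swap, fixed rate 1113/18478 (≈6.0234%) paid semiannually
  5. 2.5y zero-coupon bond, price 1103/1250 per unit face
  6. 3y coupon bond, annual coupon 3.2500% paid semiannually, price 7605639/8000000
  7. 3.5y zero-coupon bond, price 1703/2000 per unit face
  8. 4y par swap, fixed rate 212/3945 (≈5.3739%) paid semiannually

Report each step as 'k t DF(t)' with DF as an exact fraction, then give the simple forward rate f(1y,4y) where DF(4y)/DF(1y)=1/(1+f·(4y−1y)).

1 1/2 9557/10000
2 1 9479/10000
3 3/2 9033/10000
4 2 8887/10000
5 5/2 1103/1250
6 3 8623/10000
7 7/2 1703/2000
8 4 2023/2500
f(1y,4y) = ((9479/10000)/(2023/2500) − 1)/(3) = 1387/24276 ≈ 5.7135%

step 1 [0.5y] bond c/2=11/800: DF=(7750727/8000000 − 11/800·(0))/(1+11/800) = 9557/10000 ≈ 0.955700
step 2 [1y] bond c/2=19/800: DF=(1986221/2000000 − 19/800·(0.955700))/(1+19/800) = 9479/10000 ≈ 0.947900
step 3 [1.5y] swap r/2=967/28069: DF=(1 − 967/28069·(0.955700+0.947900))/(1+967/28069) = 9033/10000 ≈ 0.903300
step 4 [2y] swap r/2=1113/36956: DF=(1 − 1113/36956·(0.955700+0.947900+0.903300))/(1+1113/36956) = 8887/10000 ≈ 0.888700
step 5 [2.5y] zero: DF = P = 1103/1250 ≈ 0.882400
step 6 [3y] bond c/2=13/800: DF=(7605639/8000000 − 13/800·(0.955700+0.947900+0.903300+0.888700+0.882400))/(1+13/800) = 8623/10000 ≈ 0.862300
step 7 [3.5y] zero: DF = P = 1703/2000 ≈ 0.851500
step 8 [4y] swap r/2=106/3945: DF=(1 − 106/3945·(0.955700+0.947900+0.903300+0.888700+0.882400+0.862300+0.851500))/(1+106/3945) = 2023/2500 ≈ 0.809200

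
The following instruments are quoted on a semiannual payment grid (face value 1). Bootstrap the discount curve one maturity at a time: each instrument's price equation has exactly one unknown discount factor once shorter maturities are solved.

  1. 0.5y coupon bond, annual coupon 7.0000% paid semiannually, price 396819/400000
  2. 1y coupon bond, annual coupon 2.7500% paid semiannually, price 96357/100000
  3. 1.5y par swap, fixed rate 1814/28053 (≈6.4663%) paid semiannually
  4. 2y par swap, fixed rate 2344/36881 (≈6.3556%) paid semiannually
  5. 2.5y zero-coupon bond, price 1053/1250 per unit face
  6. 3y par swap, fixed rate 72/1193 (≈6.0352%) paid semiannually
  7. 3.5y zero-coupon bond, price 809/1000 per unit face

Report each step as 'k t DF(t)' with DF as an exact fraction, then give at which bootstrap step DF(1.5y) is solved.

step 1 [0.5y] bond c/2=7/200: DF=(396819/400000 − 7/200·(0))/(1+7/200) = 1917/2000 ≈ 0.958500
step 2 [1y] bond c/2=11/800: DF=(96357/100000 − 11/800·(0.958500))/(1+11/800) = 15/16 ≈ 0.937500
step 3 [1.5y] swap r/2=907/28053: DF=(1 − 907/28053·(0.958500+0.937500))/(1+907/28053) = 9093/10000 ≈ 0.909300
step 4 [2y] swap r/2=1172/36881: DF=(1 − 1172/36881·(0.958500+0.937500+0.909300))/(1+1172/36881) = 2207/2500 ≈ 0.882800
step 5 [2.5y] zero: DF = P = 1053/1250 ≈ 0.842400
step 6 [3y] swap r/2=36/1193: DF=(1 − 36/1193·(0.958500+0.937500+0.909300+0.882800+0.842400))/(1+36/1193) = 419/500 ≈ 0.838000
step 7 [3.5y] zero: DF = P = 809/1000 ≈ 0.809000

1 1/2 1917/2000
2 1 15/16
3 3/2 9093/10000
4 2 2207/2500
5 5/2 1053/1250
6 3 419/500
7 7/2 809/1000
DF(1.5y) is solved at step 3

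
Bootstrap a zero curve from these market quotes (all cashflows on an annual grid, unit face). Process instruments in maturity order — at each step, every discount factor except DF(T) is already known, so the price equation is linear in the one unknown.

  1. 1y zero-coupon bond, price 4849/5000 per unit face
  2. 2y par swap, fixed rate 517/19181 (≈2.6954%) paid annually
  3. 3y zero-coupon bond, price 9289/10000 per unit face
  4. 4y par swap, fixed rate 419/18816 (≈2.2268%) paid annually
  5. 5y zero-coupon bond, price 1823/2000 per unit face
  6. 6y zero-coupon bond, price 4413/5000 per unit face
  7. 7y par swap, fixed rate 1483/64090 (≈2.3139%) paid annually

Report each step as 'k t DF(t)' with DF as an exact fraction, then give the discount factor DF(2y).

step 1 [1y] zero: DF = P = 4849/5000 ≈ 0.969800
step 2 [2y] swap r/1=517/19181: DF=(1 − 517/19181·(0.969800))/(1+517/19181) = 9483/10000 ≈ 0.948300
step 3 [3y] zero: DF = P = 9289/10000 ≈ 0.928900
step 4 [4y] swap r/1=419/18816: DF=(1 − 419/18816·(0.969800+0.948300+0.928900))/(1+419/18816) = 4581/5000 ≈ 0.916200
step 5 [5y] zero: DF = P = 1823/2000 ≈ 0.911500
step 6 [6y] zero: DF = P = 4413/5000 ≈ 0.882600
step 7 [7y] swap r/1=1483/64090: DF=(1 − 1483/64090·(0.969800+0.948300+0.928900+0.916200+0.911500+0.882600))/(1+1483/64090) = 8517/10000 ≈ 0.851700

1 1 4849/5000
2 2 9483/10000
3 3 9289/10000
4 4 4581/5000
5 5 1823/2000
6 6 4413/5000
7 7 8517/10000
DF(2y) = 9483/10000 ≈ 0.948300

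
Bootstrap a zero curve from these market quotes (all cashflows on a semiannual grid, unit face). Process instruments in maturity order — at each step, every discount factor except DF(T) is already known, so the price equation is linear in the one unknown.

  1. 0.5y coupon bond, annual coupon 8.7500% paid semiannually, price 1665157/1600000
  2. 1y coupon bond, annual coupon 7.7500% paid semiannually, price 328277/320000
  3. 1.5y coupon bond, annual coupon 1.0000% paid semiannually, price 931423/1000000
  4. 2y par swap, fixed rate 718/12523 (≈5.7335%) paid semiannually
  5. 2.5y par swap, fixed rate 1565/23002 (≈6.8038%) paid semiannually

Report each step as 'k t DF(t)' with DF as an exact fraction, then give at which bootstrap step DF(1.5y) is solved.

1 1/2 9971/10000
2 1 594/625
3 3/2 9171/10000
4 2 8923/10000
5 5/2 1687/2000
DF(1.5y) is solved at step 3

step 1 [0.5y] bond c/2=7/160: DF=(1665157/1600000 − 7/160·(0))/(1+7/160) = 9971/10000 ≈ 0.997100
step 2 [1y] bond c/2=31/800: DF=(328277/320000 − 31/800·(0.997100))/(1+31/800) = 594/625 ≈ 0.950400
step 3 [1.5y] bond c/2=1/200: DF=(931423/1000000 − 1/200·(0.997100+0.950400))/(1+1/200) = 9171/10000 ≈ 0.917100
step 4 [2y] swap r/2=359/12523: DF=(1 − 359/12523·(0.997100+0.950400+0.917100))/(1+359/12523) = 8923/10000 ≈ 0.892300
step 5 [2.5y] swap r/2=1565/46004: DF=(1 − 1565/46004·(0.997100+0.950400+0.917100+0.892300))/(1+1565/46004) = 1687/2000 ≈ 0.843500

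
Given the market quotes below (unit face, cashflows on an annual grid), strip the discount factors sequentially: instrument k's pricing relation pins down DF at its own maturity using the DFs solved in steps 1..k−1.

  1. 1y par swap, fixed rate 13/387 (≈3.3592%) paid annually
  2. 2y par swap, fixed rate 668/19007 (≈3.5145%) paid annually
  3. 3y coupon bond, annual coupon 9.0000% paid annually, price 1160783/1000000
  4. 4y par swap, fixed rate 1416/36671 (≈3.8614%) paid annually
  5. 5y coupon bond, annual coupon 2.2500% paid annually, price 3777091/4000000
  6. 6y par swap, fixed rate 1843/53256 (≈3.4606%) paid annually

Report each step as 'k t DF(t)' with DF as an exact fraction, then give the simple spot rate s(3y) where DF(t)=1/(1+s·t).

1 1 387/400
2 2 2333/2500
3 3 227/250
4 4 1073/1250
5 5 2107/2500
6 6 8157/10000
s(3y) = (1/(227/250) − 1)/(3) = 23/681 ≈ 3.3774%

step 1 [1y] swap r/1=13/387: DF=(1 − 13/387·(0))/(1+13/387) = 387/400 ≈ 0.967500
step 2 [2y] swap r/1=668/19007: DF=(1 − 668/19007·(0.967500))/(1+668/19007) = 2333/2500 ≈ 0.933200
step 3 [3y] bond c/1=9/100: DF=(1160783/1000000 − 9/100·(0.967500+0.933200))/(1+9/100) = 227/250 ≈ 0.908000
step 4 [4y] swap r/1=1416/36671: DF=(1 − 1416/36671·(0.967500+0.933200+0.908000))/(1+1416/36671) = 1073/1250 ≈ 0.858400
step 5 [5y] bond c/1=9/400: DF=(3777091/4000000 − 9/400·(0.967500+0.933200+0.908000+0.858400))/(1+9/400) = 2107/2500 ≈ 0.842800
step 6 [6y] swap r/1=1843/53256: DF=(1 − 1843/53256·(0.967500+0.933200+0.908000+0.858400+0.842800))/(1+1843/53256) = 8157/10000 ≈ 0.815700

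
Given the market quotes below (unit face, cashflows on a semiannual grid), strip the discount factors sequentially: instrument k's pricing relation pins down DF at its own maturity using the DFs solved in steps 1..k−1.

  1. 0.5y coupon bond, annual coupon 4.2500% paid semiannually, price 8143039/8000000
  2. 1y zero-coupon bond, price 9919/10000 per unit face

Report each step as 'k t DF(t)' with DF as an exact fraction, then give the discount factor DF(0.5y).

1 1/2 9967/10000
2 1 9919/10000
DF(0.5y) = 9967/10000 ≈ 0.996700

step 1 [0.5y] bond c/2=17/800: DF=(8143039/8000000 − 17/800·(0))/(1+17/800) = 9967/10000 ≈ 0.996700
step 2 [1y] zero: DF = P = 9919/10000 ≈ 0.991900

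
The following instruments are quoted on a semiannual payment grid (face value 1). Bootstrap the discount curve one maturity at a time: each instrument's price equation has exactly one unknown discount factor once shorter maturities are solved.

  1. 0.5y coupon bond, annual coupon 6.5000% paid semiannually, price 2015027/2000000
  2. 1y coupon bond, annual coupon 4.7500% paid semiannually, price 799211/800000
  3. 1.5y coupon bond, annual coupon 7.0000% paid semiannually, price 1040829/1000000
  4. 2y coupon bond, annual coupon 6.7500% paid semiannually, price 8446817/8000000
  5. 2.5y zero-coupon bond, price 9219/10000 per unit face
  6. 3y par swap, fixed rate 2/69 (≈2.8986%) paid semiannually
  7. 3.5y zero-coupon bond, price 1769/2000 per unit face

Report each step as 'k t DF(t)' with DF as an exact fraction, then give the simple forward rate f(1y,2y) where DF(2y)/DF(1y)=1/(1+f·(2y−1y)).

1 1/2 4879/5000
2 1 2383/2500
3 3/2 2351/2500
4 2 9277/10000
5 5/2 9219/10000
6 3 9183/10000
7 7/2 1769/2000
f(1y,2y) = ((2383/2500)/(9277/10000) − 1)/(1) = 255/9277 ≈ 2.7487%

step 1 [0.5y] bond c/2=13/400: DF=(2015027/2000000 − 13/400·(0))/(1+13/400) = 4879/5000 ≈ 0.975800
step 2 [1y] bond c/2=19/800: DF=(799211/800000 − 19/800·(0.975800))/(1+19/800) = 2383/2500 ≈ 0.953200
step 3 [1.5y] bond c/2=7/200: DF=(1040829/1000000 − 7/200·(0.975800+0.953200))/(1+7/200) = 2351/2500 ≈ 0.940400
step 4 [2y] bond c/2=27/800: DF=(8446817/8000000 − 27/800·(0.975800+0.953200+0.940400))/(1+27/800) = 9277/10000 ≈ 0.927700
step 5 [2.5y] zero: DF = P = 9219/10000 ≈ 0.921900
step 6 [3y] swap r/2=1/69: DF=(1 − 1/69·(0.975800+0.953200+0.940400+0.927700+0.921900))/(1+1/69) = 9183/10000 ≈ 0.918300
step 7 [3.5y] zero: DF = P = 1769/2000 ≈ 0.884500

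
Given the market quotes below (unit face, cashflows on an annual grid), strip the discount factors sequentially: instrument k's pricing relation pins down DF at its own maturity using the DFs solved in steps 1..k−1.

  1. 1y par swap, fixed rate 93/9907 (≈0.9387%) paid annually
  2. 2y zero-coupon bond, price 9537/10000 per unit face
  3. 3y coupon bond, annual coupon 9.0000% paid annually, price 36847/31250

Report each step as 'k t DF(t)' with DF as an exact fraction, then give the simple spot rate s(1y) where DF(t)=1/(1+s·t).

step 1 [1y] swap r/1=93/9907: DF=(1 − 93/9907·(0))/(1+93/9907) = 9907/10000 ≈ 0.990700
step 2 [2y] zero: DF = P = 9537/10000 ≈ 0.953700
step 3 [3y] bond c/1=9/100: DF=(36847/31250 − 9/100·(0.990700+0.953700))/(1+9/100) = 2303/2500 ≈ 0.921200

1 1 9907/10000
2 2 9537/10000
3 3 2303/2500
s(1y) = (1/(9907/10000) − 1)/(1) = 93/9907 ≈ 0.9387%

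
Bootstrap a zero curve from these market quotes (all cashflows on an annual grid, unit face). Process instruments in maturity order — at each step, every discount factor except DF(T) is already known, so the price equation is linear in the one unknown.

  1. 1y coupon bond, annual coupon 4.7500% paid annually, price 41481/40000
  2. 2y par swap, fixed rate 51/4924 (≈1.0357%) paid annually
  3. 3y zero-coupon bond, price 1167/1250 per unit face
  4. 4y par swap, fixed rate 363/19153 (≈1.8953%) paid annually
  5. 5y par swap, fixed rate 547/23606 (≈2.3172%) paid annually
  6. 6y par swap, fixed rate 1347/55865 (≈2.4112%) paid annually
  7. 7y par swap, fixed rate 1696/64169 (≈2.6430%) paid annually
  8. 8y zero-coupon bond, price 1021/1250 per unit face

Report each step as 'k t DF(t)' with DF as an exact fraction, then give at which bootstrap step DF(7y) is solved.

1 1 99/100
2 2 2449/2500
3 3 1167/1250
4 4 4637/5000
5 5 4453/5000
6 6 8653/10000
7 7 519/625
8 8 1021/1250
DF(7y) is solved at step 7

step 1 [1y] bond c/1=19/400: DF=(41481/40000 − 19/400·(0))/(1+19/400) = 99/100 ≈ 0.990000
step 2 [2y] swap r/1=51/4924: DF=(1 − 51/4924·(0.990000))/(1+51/4924) = 2449/2500 ≈ 0.979600
step 3 [3y] zero: DF = P = 1167/1250 ≈ 0.933600
step 4 [4y] swap r/1=363/19153: DF=(1 − 363/19153·(0.990000+0.979600+0.933600))/(1+363/19153) = 4637/5000 ≈ 0.927400
step 5 [5y] swap r/1=547/23606: DF=(1 − 547/23606·(0.990000+0.979600+0.933600+0.927400))/(1+547/23606) = 4453/5000 ≈ 0.890600
step 6 [6y] swap r/1=1347/55865: DF=(1 − 1347/55865·(0.990000+0.979600+0.933600+0.927400+0.890600))/(1+1347/55865) = 8653/10000 ≈ 0.865300
step 7 [7y] swap r/1=1696/64169: DF=(1 − 1696/64169·(0.990000+0.979600+0.933600+0.927400+0.890600+0.865300))/(1+1696/64169) = 519/625 ≈ 0.830400
step 8 [8y] zero: DF = P = 1021/1250 ≈ 0.816800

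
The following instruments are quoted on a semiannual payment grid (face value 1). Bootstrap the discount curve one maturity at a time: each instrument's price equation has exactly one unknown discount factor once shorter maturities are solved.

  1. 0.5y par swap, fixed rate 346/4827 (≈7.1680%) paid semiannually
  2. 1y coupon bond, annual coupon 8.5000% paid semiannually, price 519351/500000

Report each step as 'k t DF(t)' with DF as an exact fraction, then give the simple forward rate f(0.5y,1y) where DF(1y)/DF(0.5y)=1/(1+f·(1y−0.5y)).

1 1/2 4827/5000
2 1 957/1000
f(0.5y,1y) = ((4827/5000)/(957/1000) − 1)/(1/2) = 28/1595 ≈ 1.7555%

step 1 [0.5y] swap r/2=173/4827: DF=(1 − 173/4827·(0))/(1+173/4827) = 4827/5000 ≈ 0.965400
step 2 [1y] bond c/2=17/400: DF=(519351/500000 − 17/400·(0.965400))/(1+17/400) = 957/1000 ≈ 0.957000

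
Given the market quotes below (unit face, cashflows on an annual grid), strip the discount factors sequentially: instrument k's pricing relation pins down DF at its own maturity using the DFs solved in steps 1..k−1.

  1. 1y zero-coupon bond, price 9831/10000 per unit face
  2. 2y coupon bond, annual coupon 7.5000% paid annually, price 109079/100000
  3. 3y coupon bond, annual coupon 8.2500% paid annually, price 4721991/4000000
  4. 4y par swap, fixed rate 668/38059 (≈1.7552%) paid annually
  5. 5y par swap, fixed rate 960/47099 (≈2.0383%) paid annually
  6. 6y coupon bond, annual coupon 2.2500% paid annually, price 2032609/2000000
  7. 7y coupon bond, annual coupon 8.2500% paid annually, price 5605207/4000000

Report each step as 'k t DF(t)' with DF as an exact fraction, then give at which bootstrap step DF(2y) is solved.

step 1 [1y] zero: DF = P = 9831/10000 ≈ 0.983100
step 2 [2y] bond c/1=3/40: DF=(109079/100000 − 3/40·(0.983100))/(1+3/40) = 9461/10000 ≈ 0.946100
step 3 [3y] bond c/1=33/400: DF=(4721991/4000000 − 33/400·(0.983100+0.946100))/(1+33/400) = 1887/2000 ≈ 0.943500
step 4 [4y] swap r/1=668/38059: DF=(1 − 668/38059·(0.983100+0.946100+0.943500))/(1+668/38059) = 2333/2500 ≈ 0.933200
step 5 [5y] swap r/1=960/47099: DF=(1 − 960/47099·(0.983100+0.946100+0.943500+0.933200))/(1+960/47099) = 113/125 ≈ 0.904000
step 6 [6y] bond c/1=9/400: DF=(2032609/2000000 − 9/400·(0.983100+0.946100+0.943500+0.933200+0.904000))/(1+9/400) = 8903/10000 ≈ 0.890300
step 7 [7y] bond c/1=33/400: DF=(5605207/4000000 − 33/400·(0.983100+0.946100+0.943500+0.933200+0.904000+0.890300))/(1+33/400) = 8677/10000 ≈ 0.867700

1 1 9831/10000
2 2 9461/10000
3 3 1887/2000
4 4 2333/2500
5 5 113/125
6 6 8903/10000
7 7 8677/10000
DF(2y) is solved at step 2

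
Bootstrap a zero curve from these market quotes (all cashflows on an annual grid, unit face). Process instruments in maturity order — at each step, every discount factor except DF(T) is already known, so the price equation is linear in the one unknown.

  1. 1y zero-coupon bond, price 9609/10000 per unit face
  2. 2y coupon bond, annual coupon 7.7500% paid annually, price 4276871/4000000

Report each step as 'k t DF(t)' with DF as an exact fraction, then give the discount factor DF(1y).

step 1 [1y] zero: DF = P = 9609/10000 ≈ 0.960900
step 2 [2y] bond c/1=31/400: DF=(4276871/4000000 − 31/400·(0.960900))/(1+31/400) = 577/625 ≈ 0.923200

1 1 9609/10000
2 2 577/625
DF(1y) = 9609/10000 ≈ 0.960900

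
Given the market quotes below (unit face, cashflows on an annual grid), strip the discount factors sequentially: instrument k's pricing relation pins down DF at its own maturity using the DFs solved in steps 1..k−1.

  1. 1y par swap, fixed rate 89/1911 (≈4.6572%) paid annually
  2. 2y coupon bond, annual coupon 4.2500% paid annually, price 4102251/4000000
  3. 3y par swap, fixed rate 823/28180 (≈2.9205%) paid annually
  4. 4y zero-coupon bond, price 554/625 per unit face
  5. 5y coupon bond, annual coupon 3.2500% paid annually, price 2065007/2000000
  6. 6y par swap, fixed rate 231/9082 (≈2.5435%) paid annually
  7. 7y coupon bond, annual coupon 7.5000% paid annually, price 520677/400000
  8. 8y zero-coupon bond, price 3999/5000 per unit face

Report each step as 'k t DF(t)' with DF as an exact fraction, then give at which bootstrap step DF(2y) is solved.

step 1 [1y] swap r/1=89/1911: DF=(1 − 89/1911·(0))/(1+89/1911) = 1911/2000 ≈ 0.955500
step 2 [2y] bond c/1=17/400: DF=(4102251/4000000 − 17/400·(0.955500))/(1+17/400) = 1181/1250 ≈ 0.944800
step 3 [3y] swap r/1=823/28180: DF=(1 − 823/28180·(0.955500+0.944800))/(1+823/28180) = 9177/10000 ≈ 0.917700
step 4 [4y] zero: DF = P = 554/625 ≈ 0.886400
step 5 [5y] bond c/1=13/400: DF=(2065007/2000000 − 13/400·(0.955500+0.944800+0.917700+0.886400))/(1+13/400) = 4417/5000 ≈ 0.883400
step 6 [6y] swap r/1=231/9082: DF=(1 − 231/9082·(0.955500+0.944800+0.917700+0.886400+0.883400))/(1+231/9082) = 4307/5000 ≈ 0.861400
step 7 [7y] bond c/1=3/40: DF=(520677/400000 − 3/40·(0.955500+0.944800+0.917700+0.886400+0.883400+0.861400))/(1+3/40) = 8307/10000 ≈ 0.830700
step 8 [8y] zero: DF = P = 3999/5000 ≈ 0.799800

1 1 1911/2000
2 2 1181/1250
3 3 9177/10000
4 4 554/625
5 5 4417/5000
6 6 4307/5000
7 7 8307/10000
8 8 3999/5000
DF(2y) is solved at step 2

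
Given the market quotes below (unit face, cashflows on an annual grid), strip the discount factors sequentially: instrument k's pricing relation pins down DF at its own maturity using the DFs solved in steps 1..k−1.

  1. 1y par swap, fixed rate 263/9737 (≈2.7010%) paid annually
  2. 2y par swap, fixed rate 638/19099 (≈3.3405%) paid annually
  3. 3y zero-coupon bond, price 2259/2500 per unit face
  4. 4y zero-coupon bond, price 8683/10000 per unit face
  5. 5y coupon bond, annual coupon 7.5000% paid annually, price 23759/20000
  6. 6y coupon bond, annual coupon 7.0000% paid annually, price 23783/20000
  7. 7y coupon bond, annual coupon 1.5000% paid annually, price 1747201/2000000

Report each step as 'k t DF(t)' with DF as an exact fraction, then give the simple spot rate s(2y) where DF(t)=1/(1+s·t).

step 1 [1y] swap r/1=263/9737: DF=(1 − 263/9737·(0))/(1+263/9737) = 9737/10000 ≈ 0.973700
step 2 [2y] swap r/1=638/19099: DF=(1 − 638/19099·(0.973700))/(1+638/19099) = 4681/5000 ≈ 0.936200
step 3 [3y] zero: DF = P = 2259/2500 ≈ 0.903600
step 4 [4y] zero: DF = P = 8683/10000 ≈ 0.868300
step 5 [5y] bond c/1=3/40: DF=(23759/20000 − 3/40·(0.973700+0.936200+0.903600+0.868300))/(1+3/40) = 4241/5000 ≈ 0.848200
step 6 [6y] bond c/1=7/100: DF=(23783/20000 − 7/100·(0.973700+0.936200+0.903600+0.868300+0.848200))/(1+7/100) = 163/200 ≈ 0.815000
step 7 [7y] bond c/1=3/200: DF=(1747201/2000000 − 3/200·(0.973700+0.936200+0.903600+0.868300+0.848200+0.815000))/(1+3/200) = 7817/10000 ≈ 0.781700

1 1 9737/10000
2 2 4681/5000
3 3 2259/2500
4 4 8683/10000
5 5 4241/5000
6 6 163/200
7 7 7817/10000
s(2y) = (1/(4681/5000) − 1)/(2) = 319/9362 ≈ 3.4074%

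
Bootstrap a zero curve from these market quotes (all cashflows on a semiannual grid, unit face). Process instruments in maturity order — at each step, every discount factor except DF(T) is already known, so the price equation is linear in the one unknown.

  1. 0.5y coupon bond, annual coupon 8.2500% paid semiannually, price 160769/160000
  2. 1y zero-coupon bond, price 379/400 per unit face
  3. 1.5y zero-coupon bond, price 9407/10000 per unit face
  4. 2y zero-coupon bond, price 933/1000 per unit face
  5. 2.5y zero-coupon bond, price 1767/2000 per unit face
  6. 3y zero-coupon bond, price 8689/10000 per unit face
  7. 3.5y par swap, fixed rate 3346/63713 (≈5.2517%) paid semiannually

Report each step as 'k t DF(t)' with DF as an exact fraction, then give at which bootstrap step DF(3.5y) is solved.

1 1/2 193/200
2 1 379/400
3 3/2 9407/10000
4 2 933/1000
5 5/2 1767/2000
6 3 8689/10000
7 7/2 8327/10000
DF(3.5y) is solved at step 7

step 1 [0.5y] bond c/2=33/800: DF=(160769/160000 − 33/800·(0))/(1+33/800) = 193/200 ≈ 0.965000
step 2 [1y] zero: DF = P = 379/400 ≈ 0.947500
step 3 [1.5y] zero: DF = P = 9407/10000 ≈ 0.940700
step 4 [2y] zero: DF = P = 933/1000 ≈ 0.933000
step 5 [2.5y] zero: DF = P = 1767/2000 ≈ 0.883500
step 6 [3y] zero: DF = P = 8689/10000 ≈ 0.868900
step 7 [3.5y] swap r/2=1673/63713: DF=(1 − 1673/63713·(0.965000+0.947500+0.940700+0.933000+0.883500+0.868900))/(1+1673/63713) = 8327/10000 ≈ 0.832700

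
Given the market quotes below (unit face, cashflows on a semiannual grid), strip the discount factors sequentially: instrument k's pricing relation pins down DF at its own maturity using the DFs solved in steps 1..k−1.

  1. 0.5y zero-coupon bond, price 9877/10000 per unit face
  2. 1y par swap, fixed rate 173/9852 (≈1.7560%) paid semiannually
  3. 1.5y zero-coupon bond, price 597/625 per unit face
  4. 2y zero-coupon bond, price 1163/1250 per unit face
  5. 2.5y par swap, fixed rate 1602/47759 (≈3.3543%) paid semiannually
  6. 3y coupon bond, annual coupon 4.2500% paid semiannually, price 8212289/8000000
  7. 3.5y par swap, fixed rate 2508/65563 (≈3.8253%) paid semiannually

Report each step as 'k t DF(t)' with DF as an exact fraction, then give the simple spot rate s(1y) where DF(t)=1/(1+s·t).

1 1/2 9877/10000
2 1 9827/10000
3 3/2 597/625
4 2 1163/1250
5 5/2 9199/10000
6 3 4529/5000
7 7/2 4373/5000
s(1y) = (1/(9827/10000) − 1)/(1) = 173/9827 ≈ 1.7605%

step 1 [0.5y] zero: DF = P = 9877/10000 ≈ 0.987700
step 2 [1y] swap r/2=173/19704: DF=(1 − 173/19704·(0.987700))/(1+173/19704) = 9827/10000 ≈ 0.982700
step 3 [1.5y] zero: DF = P = 597/625 ≈ 0.955200
step 4 [2y] zero: DF = P = 1163/1250 ≈ 0.930400
step 5 [2.5y] swap r/2=801/47759: DF=(1 − 801/47759·(0.987700+0.982700+0.955200+0.930400))/(1+801/47759) = 9199/10000 ≈ 0.919900
step 6 [3y] bond c/2=17/800: DF=(8212289/8000000 − 17/800·(0.987700+0.982700+0.955200+0.930400+0.919900))/(1+17/800) = 4529/5000 ≈ 0.905800
step 7 [3.5y] swap r/2=1254/65563: DF=(1 − 1254/65563·(0.987700+0.982700+0.955200+0.930400+0.919900+0.905800))/(1+1254/65563) = 4373/5000 ≈ 0.874600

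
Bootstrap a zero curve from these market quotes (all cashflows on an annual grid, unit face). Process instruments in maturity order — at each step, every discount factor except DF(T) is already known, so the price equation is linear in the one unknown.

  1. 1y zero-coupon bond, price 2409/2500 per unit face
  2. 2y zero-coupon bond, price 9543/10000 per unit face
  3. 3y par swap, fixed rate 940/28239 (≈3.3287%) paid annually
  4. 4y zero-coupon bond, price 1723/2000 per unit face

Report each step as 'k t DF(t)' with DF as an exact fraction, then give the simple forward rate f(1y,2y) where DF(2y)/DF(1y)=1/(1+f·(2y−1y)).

1 1 2409/2500
2 2 9543/10000
3 3 453/500
4 4 1723/2000
f(1y,2y) = ((2409/2500)/(9543/10000) − 1)/(1) = 31/3181 ≈ 0.9745%

step 1 [1y] zero: DF = P = 2409/2500 ≈ 0.963600
step 2 [2y] zero: DF = P = 9543/10000 ≈ 0.954300
step 3 [3y] swap r/1=940/28239: DF=(1 − 940/28239·(0.963600+0.954300))/(1+940/28239) = 453/500 ≈ 0.906000
step 4 [4y] zero: DF = P = 1723/2000 ≈ 0.861500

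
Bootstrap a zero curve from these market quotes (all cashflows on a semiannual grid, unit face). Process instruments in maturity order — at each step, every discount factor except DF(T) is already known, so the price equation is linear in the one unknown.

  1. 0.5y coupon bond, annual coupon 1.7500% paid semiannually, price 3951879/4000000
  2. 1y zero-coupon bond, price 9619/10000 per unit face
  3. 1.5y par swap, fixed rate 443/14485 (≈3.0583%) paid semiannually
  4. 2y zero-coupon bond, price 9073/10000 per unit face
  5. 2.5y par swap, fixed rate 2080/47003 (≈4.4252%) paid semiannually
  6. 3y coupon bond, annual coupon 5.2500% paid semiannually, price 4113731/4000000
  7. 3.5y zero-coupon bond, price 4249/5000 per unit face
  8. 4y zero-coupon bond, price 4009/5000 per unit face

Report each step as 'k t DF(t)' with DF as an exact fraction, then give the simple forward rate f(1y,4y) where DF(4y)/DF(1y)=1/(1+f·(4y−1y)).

step 1 [0.5y] bond c/2=7/800: DF=(3951879/4000000 − 7/800·(0))/(1+7/800) = 4897/5000 ≈ 0.979400
step 2 [1y] zero: DF = P = 9619/10000 ≈ 0.961900
step 3 [1.5y] swap r/2=443/28970: DF=(1 − 443/28970·(0.979400+0.961900))/(1+443/28970) = 9557/10000 ≈ 0.955700
step 4 [2y] zero: DF = P = 9073/10000 ≈ 0.907300
step 5 [2.5y] swap r/2=1040/47003: DF=(1 − 1040/47003·(0.979400+0.961900+0.955700+0.907300))/(1+1040/47003) = 112/125 ≈ 0.896000
step 6 [3y] bond c/2=21/800: DF=(4113731/4000000 − 21/800·(0.979400+0.961900+0.955700+0.907300+0.896000))/(1+21/800) = 8819/10000 ≈ 0.881900
step 7 [3.5y] zero: DF = P = 4249/5000 ≈ 0.849800
step 8 [4y] zero: DF = P = 4009/5000 ≈ 0.801800

1 1/2 4897/5000
2 1 9619/10000
3 3/2 9557/10000
4 2 9073/10000
5 5/2 112/125
6 3 8819/10000
7 7/2 4249/5000
8 4 4009/5000
f(1y,4y) = ((9619/10000)/(4009/5000) − 1)/(3) = 1601/24054 ≈ 6.6559%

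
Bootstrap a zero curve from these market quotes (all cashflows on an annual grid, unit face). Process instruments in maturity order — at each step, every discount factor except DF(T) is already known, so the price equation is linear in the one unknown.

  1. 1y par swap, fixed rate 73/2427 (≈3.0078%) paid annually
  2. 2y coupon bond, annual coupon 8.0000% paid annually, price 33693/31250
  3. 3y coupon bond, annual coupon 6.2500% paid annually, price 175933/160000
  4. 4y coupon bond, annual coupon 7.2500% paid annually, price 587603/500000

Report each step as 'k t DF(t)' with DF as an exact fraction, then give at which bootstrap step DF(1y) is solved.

step 1 [1y] swap r/1=73/2427: DF=(1 − 73/2427·(0))/(1+73/2427) = 2427/2500 ≈ 0.970800
step 2 [2y] bond c/1=2/25: DF=(33693/31250 − 2/25·(0.970800))/(1+2/25) = 579/625 ≈ 0.926400
step 3 [3y] bond c/1=1/16: DF=(175933/160000 − 1/16·(0.970800+0.926400))/(1+1/16) = 9233/10000 ≈ 0.923300
step 4 [4y] bond c/1=29/400: DF=(587603/500000 − 29/400·(0.970800+0.926400+0.923300))/(1+29/400) = 9051/10000 ≈ 0.905100

1 1 2427/2500
2 2 579/625
3 3 9233/10000
4 4 9051/10000
DF(1y) is solved at step 1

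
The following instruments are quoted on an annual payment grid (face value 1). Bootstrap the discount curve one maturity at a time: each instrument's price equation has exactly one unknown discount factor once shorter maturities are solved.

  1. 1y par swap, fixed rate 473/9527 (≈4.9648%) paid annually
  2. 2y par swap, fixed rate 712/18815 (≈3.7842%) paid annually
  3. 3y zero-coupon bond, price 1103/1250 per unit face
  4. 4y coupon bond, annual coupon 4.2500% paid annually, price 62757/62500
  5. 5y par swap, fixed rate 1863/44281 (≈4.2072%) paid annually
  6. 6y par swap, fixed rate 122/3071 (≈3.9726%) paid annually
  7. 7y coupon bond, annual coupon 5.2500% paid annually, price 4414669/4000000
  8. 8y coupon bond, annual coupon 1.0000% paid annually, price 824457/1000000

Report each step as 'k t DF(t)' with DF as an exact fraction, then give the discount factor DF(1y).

1 1 9527/10000
2 2 1161/1250
3 3 1103/1250
4 4 1701/2000
5 5 8137/10000
6 6 3963/5000
7 7 3941/5000
8 8 473/625
DF(1y) = 9527/10000 ≈ 0.952700

step 1 [1y] swap r/1=473/9527: DF=(1 − 473/9527·(0))/(1+473/9527) = 9527/10000 ≈ 0.952700
step 2 [2y] swap r/1=712/18815: DF=(1 − 712/18815·(0.952700))/(1+712/18815) = 1161/1250 ≈ 0.928800
step 3 [3y] zero: DF = P = 1103/1250 ≈ 0.882400
step 4 [4y] bond c/1=17/400: DF=(62757/62500 − 17/400·(0.952700+0.928800+0.882400))/(1+17/400) = 1701/2000 ≈ 0.850500
step 5 [5y] swap r/1=1863/44281: DF=(1 − 1863/44281·(0.952700+0.928800+0.882400+0.850500))/(1+1863/44281) = 8137/10000 ≈ 0.813700
step 6 [6y] swap r/1=122/3071: DF=(1 − 122/3071·(0.952700+0.928800+0.882400+0.850500+0.813700))/(1+122/3071) = 3963/5000 ≈ 0.792600
step 7 [7y] bond c/1=21/400: DF=(4414669/4000000 − 21/400·(0.952700+0.928800+0.882400+0.850500+0.813700+0.792600))/(1+21/400) = 3941/5000 ≈ 0.788200
step 8 [8y] bond c/1=1/100: DF=(824457/1000000 − 1/100·(0.952700+0.928800+0.882400+0.850500+0.813700+0.792600+0.788200))/(1+1/100) = 473/625 ≈ 0.756800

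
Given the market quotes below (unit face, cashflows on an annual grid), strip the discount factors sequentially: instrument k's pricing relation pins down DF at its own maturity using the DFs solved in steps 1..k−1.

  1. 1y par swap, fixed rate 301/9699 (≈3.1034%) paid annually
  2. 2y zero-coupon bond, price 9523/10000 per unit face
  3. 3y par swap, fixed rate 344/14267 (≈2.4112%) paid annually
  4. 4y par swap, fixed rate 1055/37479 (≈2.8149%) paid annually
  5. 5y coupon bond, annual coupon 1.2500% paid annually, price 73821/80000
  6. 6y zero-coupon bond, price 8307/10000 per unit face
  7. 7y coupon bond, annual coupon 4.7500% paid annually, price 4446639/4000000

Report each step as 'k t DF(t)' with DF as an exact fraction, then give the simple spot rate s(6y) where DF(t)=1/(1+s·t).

1 1 9699/10000
2 2 9523/10000
3 3 582/625
4 4 1789/2000
5 5 8651/10000
6 6 8307/10000
7 7 509/625
s(6y) = (1/(8307/10000) − 1)/(6) = 1693/49842 ≈ 3.3967%

step 1 [1y] swap r/1=301/9699: DF=(1 − 301/9699·(0))/(1+301/9699) = 9699/10000 ≈ 0.969900
step 2 [2y] zero: DF = P = 9523/10000 ≈ 0.952300
step 3 [3y] swap r/1=344/14267: DF=(1 − 344/14267·(0.969900+0.952300))/(1+344/14267) = 582/625 ≈ 0.931200
step 4 [4y] swap r/1=1055/37479: DF=(1 − 1055/37479·(0.969900+0.952300+0.931200))/(1+1055/37479) = 1789/2000 ≈ 0.894500
step 5 [5y] bond c/1=1/80: DF=(73821/80000 − 1/80·(0.969900+0.952300+0.931200+0.894500))/(1+1/80) = 8651/10000 ≈ 0.865100
step 6 [6y] zero: DF = P = 8307/10000 ≈ 0.830700
step 7 [7y] bond c/1=19/400: DF=(4446639/4000000 − 19/400·(0.969900+0.952300+0.931200+0.894500+0.865100+0.830700))/(1+19/400) = 509/625 ≈ 0.814400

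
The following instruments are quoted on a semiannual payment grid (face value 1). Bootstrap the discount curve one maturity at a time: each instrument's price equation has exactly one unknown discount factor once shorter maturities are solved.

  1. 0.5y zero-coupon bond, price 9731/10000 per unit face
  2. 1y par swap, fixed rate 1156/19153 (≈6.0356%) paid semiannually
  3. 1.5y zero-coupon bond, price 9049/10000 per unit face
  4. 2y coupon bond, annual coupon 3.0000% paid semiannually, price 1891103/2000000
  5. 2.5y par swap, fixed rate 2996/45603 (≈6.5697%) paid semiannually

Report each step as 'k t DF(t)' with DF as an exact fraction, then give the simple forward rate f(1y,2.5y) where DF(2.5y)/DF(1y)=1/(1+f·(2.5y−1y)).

1 1/2 9731/10000
2 1 4711/5000
3 3/2 9049/10000
4 2 8899/10000
5 5/2 4251/5000
f(1y,2.5y) = ((4711/5000)/(4251/5000) − 1)/(3/2) = 920/12753 ≈ 7.2140%

step 1 [0.5y] zero: DF = P = 9731/10000 ≈ 0.973100
step 2 [1y] swap r/2=578/19153: DF=(1 − 578/19153·(0.973100))/(1+578/19153) = 4711/5000 ≈ 0.942200
step 3 [1.5y] zero: DF = P = 9049/10000 ≈ 0.904900
step 4 [2y] bond c/2=3/200: DF=(1891103/2000000 − 3/200·(0.973100+0.942200+0.904900))/(1+3/200) = 8899/10000 ≈ 0.889900
step 5 [2.5y] swap r/2=1498/45603: DF=(1 − 1498/45603·(0.973100+0.942200+0.904900+0.889900))/(1+1498/45603) = 4251/5000 ≈ 0.850200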